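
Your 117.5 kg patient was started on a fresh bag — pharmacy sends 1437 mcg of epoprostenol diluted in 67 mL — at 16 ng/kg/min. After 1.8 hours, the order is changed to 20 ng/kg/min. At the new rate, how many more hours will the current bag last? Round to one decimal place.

Initial rate:
Dose = 16 ng/kg/min × 117.5 kg = 1880 ng/min
1880 ng/min × 60 min/hr = 112800 ng/hr
Concentration = 1437 mcg ÷ 67 mL = 21.44776 mcg/mL = 21447.76 ng/mL
Rate = 112800 ng/hr ÷ 21447.76 ng/mL = 5.25929 mL/hr
Volume infused so far = 5.25929 mL/hr × 1.8 hr = 9.466722 mL
Volume remaining = 67 − 9.466722 = 57.53328 mL
New rate:
Dose = 20 ng/kg/min × 117.5 kg = 2350 ng/min
2350 ng/min × 60 min/hr = 141000 ng/hr
Rate = 141000 ng/hr ÷ 21447.76 ng/mL = 6.574113 mL/hr
Time remaining = 57.53328 mL ÷ 6.574113 mL/hr = 8.751489 hr

8.8 hours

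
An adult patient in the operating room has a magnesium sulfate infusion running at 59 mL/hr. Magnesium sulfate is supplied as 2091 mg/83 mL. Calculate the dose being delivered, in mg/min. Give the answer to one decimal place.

Concentration = 2091 mg ÷ 83 mL = 25.19277 mg/mL
Drug rate = 59 mL/hr × 25.19277 mg/mL = 1486.373 mg/hr
1486.373 mg/hr ÷ 60 min/hr = 24.77289 mg/min

24.8 mg/min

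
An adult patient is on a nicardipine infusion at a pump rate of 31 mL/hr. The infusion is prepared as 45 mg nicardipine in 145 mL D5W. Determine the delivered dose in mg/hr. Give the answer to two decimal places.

9.62 mg/hr

Concentration = 45 mg ÷ 145 mL = 0.3103448 mg/mL
Drug rate = 31 mL/hr × 0.3103448 mg/mL = 9.62069 mg/hr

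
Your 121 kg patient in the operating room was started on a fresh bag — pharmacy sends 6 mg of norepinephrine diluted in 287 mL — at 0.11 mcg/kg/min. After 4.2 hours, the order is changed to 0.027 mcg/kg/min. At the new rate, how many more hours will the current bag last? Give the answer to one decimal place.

13.5 hours

Initial rate:
Dose = 0.11 mcg/kg/min × 121 kg = 13.31 mcg/min
13.31 mcg/min × 60 min/hr = 798.6 mcg/hr
Concentration = 6 mg ÷ 287 mL = 0.02090592 mg/mL = 20.90592 mcg/mL
Rate = 798.6 mcg/hr ÷ 20.90592 mcg/mL = 38.1997 mL/hr
Volume infused so far = 38.1997 mL/hr × 4.2 hr = 160.4387 mL
Volume remaining = 287 − 160.4387 = 126.5613 mL
New rate:
Dose = 0.027 mcg/kg/min × 121 kg = 3.267 mcg/min
3.267 mcg/min × 60 min/hr = 196.02 mcg/hr
Rate = 196.02 mcg/hr ÷ 20.90592 mcg/mL = 9.37629 mL/hr
Time remaining = 126.5613 mL ÷ 9.37629 mL/hr = 13.49801 hr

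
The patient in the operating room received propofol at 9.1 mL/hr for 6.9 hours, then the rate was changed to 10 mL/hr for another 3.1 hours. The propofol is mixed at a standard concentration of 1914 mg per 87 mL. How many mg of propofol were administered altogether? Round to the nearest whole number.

Concentration = 1914 mg ÷ 87 mL = 22 mg/mL
Stage 1: 9.1 mL/hr × 6.9 hr = 62.79 mL → 62.79 mL × 22 mg/mL = 1381.38 mg
Stage 2: 10 mL/hr × 3.1 hr = 31 mL → 31 mL × 22 mg/mL = 682 mg
Total = 1381.38 + 682 = 2063.38 mg

2063 mg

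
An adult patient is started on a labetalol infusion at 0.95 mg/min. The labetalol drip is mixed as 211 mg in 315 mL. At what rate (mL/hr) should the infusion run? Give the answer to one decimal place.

85.1 mL/hr

0.95 mg/min × 60 min/hr = 57 mg/hr
Concentration = 211 mg ÷ 315 mL = 0.6698413 mg/mL
Rate = 57 mg/hr ÷ 0.6698413 mg/mL = 85.09479 mL/hr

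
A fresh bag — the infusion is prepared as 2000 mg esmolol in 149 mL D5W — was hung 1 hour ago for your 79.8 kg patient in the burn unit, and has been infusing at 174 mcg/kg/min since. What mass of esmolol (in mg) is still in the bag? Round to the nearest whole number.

1167 mg

Dose = 174 mcg/kg/min × 79.8 kg = 13885.2 mcg/min
13885.2 mcg/min × 60 min/hr = 833112 mcg/hr
Concentration = 2000 mg ÷ 149 mL = 13.42282 mg/mL = 13422.82 mcg/mL
Rate = 833112 mcg/hr ÷ 13422.82 mcg/mL = 62.06684 mL/hr
Volume infused = 62.06684 mL/hr × 1 hr = 62.06684 mL
Volume remaining = 149 − 62.06684 = 86.93316 mL
Drug remaining = 86.93316 mL × 13422.82 mcg/mL = 1166888 mcg = 1166.888 mg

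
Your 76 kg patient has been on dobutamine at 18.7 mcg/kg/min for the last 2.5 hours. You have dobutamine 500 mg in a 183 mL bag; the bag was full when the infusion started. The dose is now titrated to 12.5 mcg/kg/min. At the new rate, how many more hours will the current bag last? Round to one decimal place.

Initial rate:
Dose = 18.7 mcg/kg/min × 76 kg = 1421.2 mcg/min
1421.2 mcg/min × 60 min/hr = 85272 mcg/hr
Concentration = 500 mg ÷ 183 mL = 2.73224 mg/mL = 2732.24 mcg/mL
Rate = 85272 mcg/hr ÷ 2732.24 mcg/mL = 31.20955 mL/hr
Volume infused so far = 31.20955 mL/hr × 2.5 hr = 78.02388 mL
Volume remaining = 183 − 78.02388 = 104.9761 mL
New rate:
Dose = 12.5 mcg/kg/min × 76 kg = 950 mcg/min
950 mcg/min × 60 min/hr = 57000 mcg/hr
Rate = 57000 mcg/hr ÷ 2732.24 mcg/mL = 20.862 mL/hr
Time remaining = 104.9761 mL ÷ 20.862 mL/hr = 5.03193 hr

5.0 hours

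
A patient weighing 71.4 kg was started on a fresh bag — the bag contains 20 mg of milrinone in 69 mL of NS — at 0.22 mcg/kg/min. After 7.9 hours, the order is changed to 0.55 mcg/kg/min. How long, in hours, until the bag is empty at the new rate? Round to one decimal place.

5.3 hours

Initial rate:
Dose = 0.22 mcg/kg/min × 71.4 kg = 15.708 mcg/min
15.708 mcg/min × 60 min/hr = 942.48 mcg/hr
Concentration = 20 mg ÷ 69 mL = 0.2898551 mg/mL = 289.8551 mcg/mL
Rate = 942.48 mcg/hr ÷ 289.8551 mcg/mL = 3.251556 mL/hr
Volume infused so far = 3.251556 mL/hr × 7.9 hr = 25.68729 mL
Volume remaining = 69 − 25.68729 = 43.31271 mL
New rate:
Dose = 0.55 mcg/kg/min × 71.4 kg = 39.27 mcg/min
39.27 mcg/min × 60 min/hr = 2356.2 mcg/hr
Rate = 2356.2 mcg/hr ÷ 289.8551 mcg/mL = 8.12889 mL/hr
Time remaining = 43.31271 mL ÷ 8.12889 mL/hr = 5.328244 hr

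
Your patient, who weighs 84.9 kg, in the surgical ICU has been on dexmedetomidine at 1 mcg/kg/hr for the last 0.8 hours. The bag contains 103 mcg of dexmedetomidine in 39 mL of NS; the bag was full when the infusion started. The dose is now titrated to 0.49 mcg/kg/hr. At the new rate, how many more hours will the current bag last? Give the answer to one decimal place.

Initial rate:
Dose = 1 mcg/kg/hr × 84.9 kg = 84.9 mcg/hr
Concentration = 103 mcg ÷ 39 mL = 2.641026 mcg/mL
Rate = 84.9 mcg/hr ÷ 2.641026 mcg/mL = 32.1466 mL/hr
Volume infused so far = 32.1466 mL/hr × 0.8 hr = 25.71728 mL
Volume remaining = 39 − 25.71728 = 13.28272 mL
New rate:
Dose = 0.49 mcg/kg/hr × 84.9 kg = 41.601 mcg/hr
Rate = 41.601 mcg/hr ÷ 2.641026 mcg/mL = 15.75183 mL/hr
Time remaining = 13.28272 mL ÷ 15.75183 mL/hr = 0.843249 hr

0.8 hours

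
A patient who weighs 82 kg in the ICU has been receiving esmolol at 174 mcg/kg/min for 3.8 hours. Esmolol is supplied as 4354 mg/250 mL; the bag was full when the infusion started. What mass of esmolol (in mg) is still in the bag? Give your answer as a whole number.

1101 mg

Dose = 174 mcg/kg/min × 82 kg = 14268 mcg/min
14268 mcg/min × 60 min/hr = 856080 mcg/hr
Concentration = 4354 mg ÷ 250 mL = 17.416 mg/mL = 17416 mcg/mL
Rate = 856080 mcg/hr ÷ 17416 mcg/mL = 49.1548 mL/hr
Volume infused = 49.1548 mL/hr × 3.8 hr = 186.7882 mL
Volume remaining = 250 − 186.7882 = 63.21176 mL
Drug remaining = 63.21176 mL × 17416 mcg/mL = 1100896 mcg = 1100.896 mg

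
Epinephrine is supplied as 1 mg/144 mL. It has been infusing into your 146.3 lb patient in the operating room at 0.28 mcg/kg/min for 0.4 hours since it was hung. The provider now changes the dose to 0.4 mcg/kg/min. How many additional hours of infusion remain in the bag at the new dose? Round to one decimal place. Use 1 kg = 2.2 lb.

Initial rate:
Weight = 146.3 lb ÷ 2.2 lb/kg = 66.5 kg
Dose = 0.28 mcg/kg/min × 66.5 kg = 18.62 mcg/min
18.62 mcg/min × 60 min/hr = 1117.2 mcg/hr
Concentration = 1 mg ÷ 144 mL = 0.006944444 mg/mL = 6.944444 mcg/mL
Rate = 1117.2 mcg/hr ÷ 6.944444 mcg/mL = 160.8768 mL/hr
Volume infused so far = 160.8768 mL/hr × 0.4 hr = 64.35072 mL
Volume remaining = 144 − 64.35072 = 79.64928 mL
New rate:
Dose = 0.4 mcg/kg/min × 66.5 kg = 26.6 mcg/min
26.6 mcg/min × 60 min/hr = 1596 mcg/hr
Rate = 1596 mcg/hr ÷ 6.944444 mcg/mL = 229.824 mL/hr
Time remaining = 79.64928 mL ÷ 229.824 mL/hr = 0.3465664 hr

0.3 hours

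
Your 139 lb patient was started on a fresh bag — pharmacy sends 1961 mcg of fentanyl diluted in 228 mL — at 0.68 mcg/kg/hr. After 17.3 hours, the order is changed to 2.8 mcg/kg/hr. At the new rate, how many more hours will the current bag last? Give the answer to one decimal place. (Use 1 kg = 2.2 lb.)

6.9 hours

Initial rate:
Weight = 139 lb ÷ 2.2 lb/kg = 63.18182 kg
Dose = 0.68 mcg/kg/hr × 63.18182 kg = 42.96364 mcg/hr
Concentration = 1961 mcg ÷ 228 mL = 8.600877 mcg/mL
Rate = 42.96364 mcg/hr ÷ 8.600877 mcg/mL = 4.995262 mL/hr
Volume infused so far = 4.995262 mL/hr × 17.3 hr = 86.41804 mL
Volume remaining = 228 − 86.41804 = 141.582 mL
New rate:
Dose = 2.8 mcg/kg/hr × 63.18182 kg = 176.9091 mcg/hr
Rate = 176.9091 mcg/hr ÷ 8.600877 mcg/mL = 20.56873 mL/hr
Time remaining = 141.582 mL ÷ 20.56873 mL/hr = 6.883361 hr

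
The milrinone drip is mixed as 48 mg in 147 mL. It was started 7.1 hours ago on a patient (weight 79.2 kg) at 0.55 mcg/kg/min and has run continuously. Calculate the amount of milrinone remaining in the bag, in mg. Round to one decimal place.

29.4 mg

Dose = 0.55 mcg/kg/min × 79.2 kg = 43.56 mcg/min
43.56 mcg/min × 60 min/hr = 2613.6 mcg/hr
Concentration = 48 mg ÷ 147 mL = 0.3265306 mg/mL = 326.5306 mcg/mL
Rate = 2613.6 mcg/hr ÷ 326.5306 mcg/mL = 8.00415 mL/hr
Volume infused = 8.00415 mL/hr × 7.1 hr = 56.82947 mL
Volume remaining = 147 − 56.82947 = 90.17054 mL
Drug remaining = 90.17054 mL × 326.5306 mcg/mL = 29443.44 mcg = 29.44344 mg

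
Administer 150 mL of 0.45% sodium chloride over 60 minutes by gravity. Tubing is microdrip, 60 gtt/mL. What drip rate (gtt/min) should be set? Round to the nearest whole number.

150 mL ÷ (60 min) = 2.5 mL/min
2.5 mL/min × 60 gtt/mL = 150 gtt/min

150 gtt/min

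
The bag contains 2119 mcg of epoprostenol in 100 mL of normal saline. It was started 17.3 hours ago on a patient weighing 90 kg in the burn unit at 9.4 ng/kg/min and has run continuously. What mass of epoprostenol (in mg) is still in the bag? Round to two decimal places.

Dose = 9.4 ng/kg/min × 90 kg = 846 ng/min
846 ng/min × 60 min/hr = 50760 ng/hr
Concentration = 2119 mcg ÷ 100 mL = 21.19 mcg/mL = 21190 ng/mL
Rate = 50760 ng/hr ÷ 21190 ng/mL = 2.39547 mL/hr
Volume infused = 2.39547 mL/hr × 17.3 hr = 41.44162 mL
Volume remaining = 100 − 41.44162 = 58.55838 mL
Drug remaining = 58.55838 mL × 21190 ng/mL = 1240852 ng = 1.240852 mg

1.24 mg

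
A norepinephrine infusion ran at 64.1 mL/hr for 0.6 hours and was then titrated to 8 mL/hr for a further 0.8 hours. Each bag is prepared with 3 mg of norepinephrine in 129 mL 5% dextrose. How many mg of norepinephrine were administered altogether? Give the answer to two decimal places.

1.04 mg

Concentration = 3 mg ÷ 129 mL = 0.02325581 mg/mL
Stage 1: 64.1 mL/hr × 0.6 hr = 38.46 mL → 38.46 mL × 0.02325581 mg/mL = 0.8944186 mg
Stage 2: 8 mL/hr × 0.8 hr = 6.4 mL → 6.4 mL × 0.02325581 mg/mL = 0.1488372 mg
Total = 0.8944186 + 0.1488372 = 1.043256 mg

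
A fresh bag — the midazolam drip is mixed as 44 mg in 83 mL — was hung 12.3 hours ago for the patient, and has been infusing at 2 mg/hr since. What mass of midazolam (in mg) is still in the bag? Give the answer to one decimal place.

19.4 mg

Concentration = 44 mg ÷ 83 mL = 0.5301205 mg/mL
Rate = 2 mg/hr ÷ 0.5301205 mg/mL = 3.772727 mL/hr
Volume infused = 3.772727 mL/hr × 12.3 hr = 46.40455 mL
Volume remaining = 83 − 46.40455 = 36.59545 mL
Drug remaining = 36.59545 mL × 0.5301205 mg/mL = 19.4 mg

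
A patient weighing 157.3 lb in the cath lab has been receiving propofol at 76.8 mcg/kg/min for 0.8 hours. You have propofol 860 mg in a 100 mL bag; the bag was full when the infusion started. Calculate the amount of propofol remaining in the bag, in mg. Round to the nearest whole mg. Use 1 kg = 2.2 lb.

Weight = 157.3 lb ÷ 2.2 lb/kg = 71.5 kg
Dose = 76.8 mcg/kg/min × 71.5 kg = 5491.2 mcg/min
5491.2 mcg/min × 60 min/hr = 329472 mcg/hr
Concentration = 860 mg ÷ 100 mL = 8.6 mg/mL = 8600 mcg/mL
Rate = 329472 mcg/hr ÷ 8600 mcg/mL = 38.3107 mL/hr
Volume infused = 38.3107 mL/hr × 0.8 hr = 30.64856 mL
Volume remaining = 100 − 30.64856 = 69.35144 mL
Drug remaining = 69.35144 mL × 8600 mcg/mL = 596422.4 mcg = 596.4224 mg

596 mg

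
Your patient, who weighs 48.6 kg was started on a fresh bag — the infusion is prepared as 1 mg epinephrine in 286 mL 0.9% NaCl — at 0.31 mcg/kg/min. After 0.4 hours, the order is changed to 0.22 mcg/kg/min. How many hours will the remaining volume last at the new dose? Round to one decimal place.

Initial rate:
Dose = 0.31 mcg/kg/min × 48.6 kg = 15.066 mcg/min
15.066 mcg/min × 60 min/hr = 903.96 mcg/hr
Concentration = 1 mg ÷ 286 mL = 0.003496503 mg/mL = 3.496503 mcg/mL
Rate = 903.96 mcg/hr ÷ 3.496503 mcg/mL = 258.5326 mL/hr
Volume infused so far = 258.5326 mL/hr × 0.4 hr = 103.413 mL
Volume remaining = 286 − 103.413 = 182.587 mL
New rate:
Dose = 0.22 mcg/kg/min × 48.6 kg = 10.692 mcg/min
10.692 mcg/min × 60 min/hr = 641.52 mcg/hr
Rate = 641.52 mcg/hr ÷ 3.496503 mcg/mL = 183.4747 mL/hr
Time remaining = 182.587 mL ÷ 183.4747 mL/hr = 0.9951615 hr

1.0 hours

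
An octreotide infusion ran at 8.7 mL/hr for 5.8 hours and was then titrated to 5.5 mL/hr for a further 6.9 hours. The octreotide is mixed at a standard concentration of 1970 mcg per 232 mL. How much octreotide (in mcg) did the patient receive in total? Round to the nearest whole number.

751 mcg

Concentration = 1970 mcg ÷ 232 mL = 8.491379 mcg/mL
Stage 1: 8.7 mL/hr × 5.8 hr = 50.46 mL → 50.46 mL × 8.491379 mcg/mL = 428.475 mcg
Stage 2: 5.5 mL/hr × 6.9 hr = 37.95 mL → 37.95 mL × 8.491379 mcg/mL = 322.2478 mcg
Total = 428.475 + 322.2478 = 750.7228 mcg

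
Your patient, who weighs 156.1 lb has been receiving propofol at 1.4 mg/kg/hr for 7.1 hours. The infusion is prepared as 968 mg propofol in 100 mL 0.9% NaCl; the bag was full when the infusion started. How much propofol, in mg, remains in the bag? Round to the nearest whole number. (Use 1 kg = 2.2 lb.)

Weight = 156.1 lb ÷ 2.2 lb/kg = 70.95455 kg
Dose = 1.4 mg/kg/hr × 70.95455 kg = 99.33636 mg/hr
Concentration = 968 mg ÷ 100 mL = 9.68 mg/mL
Rate = 99.33636 mg/hr ÷ 9.68 mg/mL = 10.26202 mL/hr
Volume infused = 10.26202 mL/hr × 7.1 hr = 72.86035 mL
Volume remaining = 100 − 72.86035 = 27.13965 mL
Drug remaining = 27.13965 mL × 9.68 mg/mL = 262.7118 mg

263 mg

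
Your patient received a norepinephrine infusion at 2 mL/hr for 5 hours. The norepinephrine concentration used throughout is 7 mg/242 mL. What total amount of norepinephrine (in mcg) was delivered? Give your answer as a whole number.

289 mcg

Concentration = 7 mg ÷ 242 mL = 0.02892562 mg/mL = 28.92562 mcg/mL
Drug rate = 2 mL/hr × 28.92562 mcg/mL = 57.85124 mcg/hr
Total = 57.85124 mcg/hr × 5 hr = 289.2562 mcg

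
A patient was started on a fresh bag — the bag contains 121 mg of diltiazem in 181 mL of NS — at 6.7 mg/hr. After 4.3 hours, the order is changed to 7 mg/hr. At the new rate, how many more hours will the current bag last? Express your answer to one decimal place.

Initial rate:
Concentration = 121 mg ÷ 181 mL = 0.6685083 mg/mL
Rate = 6.7 mg/hr ÷ 0.6685083 mg/mL = 10.02231 mL/hr
Volume infused so far = 10.02231 mL/hr × 4.3 hr = 43.09595 mL
Volume remaining = 181 − 43.09595 = 137.904 mL
New rate:
Rate = 7 mg/hr ÷ 0.6685083 mg/mL = 10.47107 mL/hr
Time remaining = 137.904 mL ÷ 10.47107 mL/hr = 13.17 hr

13.2 hours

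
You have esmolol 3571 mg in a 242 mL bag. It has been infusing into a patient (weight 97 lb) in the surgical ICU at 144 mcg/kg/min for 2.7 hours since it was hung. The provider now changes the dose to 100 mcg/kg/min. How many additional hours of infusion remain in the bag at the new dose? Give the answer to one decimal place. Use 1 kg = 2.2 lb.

Initial rate:
Weight = 97 lb ÷ 2.2 lb/kg = 44.09091 kg
Dose = 144 mcg/kg/min × 44.09091 kg = 6349.091 mcg/min
6349.091 mcg/min × 60 min/hr = 380945.5 mcg/hr
Concentration = 3571 mg ÷ 242 mL = 14.7562 mg/mL = 14756.2 mcg/mL
Rate = 380945.5 mcg/hr ÷ 14756.2 mcg/mL = 25.81596 mL/hr
Volume infused so far = 25.81596 mL/hr × 2.7 hr = 69.7031 mL
Volume remaining = 242 − 69.7031 = 172.2969 mL
New rate:
Dose = 100 mcg/kg/min × 44.09091 kg = 4409.091 mcg/min
4409.091 mcg/min × 60 min/hr = 264545.5 mcg/hr
Rate = 264545.5 mcg/hr ÷ 14756.2 mcg/mL = 17.92775 mL/hr
Time remaining = 172.2969 mL ÷ 17.92775 mL/hr = 9.610625 hr

9.6 hours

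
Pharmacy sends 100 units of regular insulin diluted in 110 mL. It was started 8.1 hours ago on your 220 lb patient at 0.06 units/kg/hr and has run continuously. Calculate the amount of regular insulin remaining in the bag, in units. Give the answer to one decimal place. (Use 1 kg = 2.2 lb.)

51.4 units

Weight = 220 lb ÷ 2.2 lb/kg = 100 kg
Dose = 0.06 units/kg/hr × 100 kg = 6 units/hr
Concentration = 100 units ÷ 110 mL = 0.9090909 units/mL
Rate = 6 units/hr ÷ 0.9090909 units/mL = 6.6 mL/hr
Volume infused = 6.6 mL/hr × 8.1 hr = 53.46 mL
Volume remaining = 110 − 53.46 = 56.54 mL
Drug remaining = 56.54 mL × 0.9090909 units/mL = 51.4 units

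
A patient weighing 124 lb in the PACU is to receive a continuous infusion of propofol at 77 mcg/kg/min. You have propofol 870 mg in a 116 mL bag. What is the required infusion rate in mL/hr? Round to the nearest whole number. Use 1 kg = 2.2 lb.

Weight = 124 lb ÷ 2.2 lb/kg = 56.36364 kg
Dose = 77 mcg/kg/min × 56.36364 kg = 4340 mcg/min
4340 mcg/min × 60 min/hr = 260400 mcg/hr
Concentration = 870 mg ÷ 116 mL = 7.5 mg/mL = 7500 mcg/mL
Rate = 260400 mcg/hr ÷ 7500 mcg/mL = 34.72 mL/hr

35 mL/hr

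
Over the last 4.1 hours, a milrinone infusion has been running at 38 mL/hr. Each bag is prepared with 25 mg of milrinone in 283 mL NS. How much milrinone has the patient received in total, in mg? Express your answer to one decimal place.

Concentration = 25 mg ÷ 283 mL = 0.08833922 mg/mL = 88.33922 mcg/mL
Drug rate = 38 mL/hr × 88.33922 mcg/mL = 3356.89 mcg/hr
Total = 3356.89 mcg/hr × 4.1 hr = 13763.25 mcg = 13.76325 mg

13.8 mg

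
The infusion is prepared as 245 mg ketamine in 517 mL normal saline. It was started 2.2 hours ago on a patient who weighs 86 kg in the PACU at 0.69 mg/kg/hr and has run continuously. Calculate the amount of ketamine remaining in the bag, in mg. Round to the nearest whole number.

Dose = 0.69 mg/kg/hr × 86 kg = 59.34 mg/hr
Concentration = 245 mg ÷ 517 mL = 0.4738878 mg/mL
Rate = 59.34 mg/hr ÷ 0.4738878 mg/mL = 125.2195 mL/hr
Volume infused = 125.2195 mL/hr × 2.2 hr = 275.4829 mL
Volume remaining = 517 − 275.4829 = 241.5171 mL
Drug remaining = 241.5171 mL × 0.4738878 mg/mL = 114.452 mg

114 mg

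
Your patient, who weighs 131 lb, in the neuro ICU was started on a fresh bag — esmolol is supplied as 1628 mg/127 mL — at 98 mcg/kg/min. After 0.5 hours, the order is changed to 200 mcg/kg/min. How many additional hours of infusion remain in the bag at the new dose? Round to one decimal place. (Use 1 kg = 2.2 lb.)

Initial rate:
Weight = 131 lb ÷ 2.2 lb/kg = 59.54545 kg
Dose = 98 mcg/kg/min × 59.54545 kg = 5835.455 mcg/min
5835.455 mcg/min × 60 min/hr = 350127.3 mcg/hr
Concentration = 1628 mg ÷ 127 mL = 12.8189 mg/mL = 12818.9 mcg/mL
Rate = 350127.3 mcg/hr ÷ 12818.9 mcg/mL = 27.31337 mL/hr
Volume infused so far = 27.31337 mL/hr × 0.5 hr = 13.65668 mL
Volume remaining = 127 − 13.65668 = 113.3433 mL
New rate:
Dose = 200 mcg/kg/min × 59.54545 kg = 11909.09 mcg/min
11909.09 mcg/min × 60 min/hr = 714545.5 mcg/hr
Rate = 714545.5 mcg/hr ÷ 12818.9 mcg/mL = 55.74157 mL/hr
Time remaining = 113.3433 mL ÷ 55.74157 mL/hr = 2.033372 hr

2.0 hours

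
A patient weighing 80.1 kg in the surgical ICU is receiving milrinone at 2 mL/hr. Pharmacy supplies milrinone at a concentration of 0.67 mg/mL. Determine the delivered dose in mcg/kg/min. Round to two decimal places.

Concentration = 0.67 mg/mL = 670 mcg/mL
Drug rate = 2 mL/hr × 670 mcg/mL = 1340 mcg/hr
1340 mcg/hr ÷ 60 min/hr = 22.33333 mcg/min
22.33333 mcg/min ÷ 80.1 kg = 0.2788181 mcg/kg/min

0.28 mcg/kg/min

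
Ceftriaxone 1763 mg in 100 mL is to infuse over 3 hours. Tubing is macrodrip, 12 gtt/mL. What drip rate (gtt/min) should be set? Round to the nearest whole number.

7 gtt/min

100 mL ÷ (3 hr × 60 = 180 min) = 0.5555556 mL/min
0.5555556 mL/min × 12 gtt/mL = 6.666667 gtt/min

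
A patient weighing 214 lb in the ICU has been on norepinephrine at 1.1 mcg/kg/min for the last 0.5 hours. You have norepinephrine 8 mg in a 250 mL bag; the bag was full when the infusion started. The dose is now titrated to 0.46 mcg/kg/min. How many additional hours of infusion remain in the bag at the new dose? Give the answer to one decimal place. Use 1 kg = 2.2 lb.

Initial rate:
Weight = 214 lb ÷ 2.2 lb/kg = 97.27273 kg
Dose = 1.1 mcg/kg/min × 97.27273 kg = 107 mcg/min
107 mcg/min × 60 min/hr = 6420 mcg/hr
Concentration = 8 mg ÷ 250 mL = 0.032 mg/mL = 32 mcg/mL
Rate = 6420 mcg/hr ÷ 32 mcg/mL = 200.625 mL/hr
Volume infused so far = 200.625 mL/hr × 0.5 hr = 100.3125 mL
Volume remaining = 250 − 100.3125 = 149.6875 mL
New rate:
Dose = 0.46 mcg/kg/min × 97.27273 kg = 44.74545 mcg/min
44.74545 mcg/min × 60 min/hr = 2684.727 mcg/hr
Rate = 2684.727 mcg/hr ÷ 32 mcg/mL = 83.89773 mL/hr
Time remaining = 149.6875 mL ÷ 83.89773 mL/hr = 1.784166 hr

1.8 hours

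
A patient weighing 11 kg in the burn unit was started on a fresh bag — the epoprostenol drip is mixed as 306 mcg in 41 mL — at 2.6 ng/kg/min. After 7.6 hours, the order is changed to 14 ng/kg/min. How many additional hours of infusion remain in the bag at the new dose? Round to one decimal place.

31.7 hours

Initial rate:
Dose = 2.6 ng/kg/min × 11 kg = 28.6 ng/min
28.6 ng/min × 60 min/hr = 1716 ng/hr
Concentration = 306 mcg ÷ 41 mL = 7.463415 mcg/mL = 7463.415 ng/mL
Rate = 1716 ng/hr ÷ 7463.415 ng/mL = 0.2299216 mL/hr
Volume infused so far = 0.2299216 mL/hr × 7.6 hr = 1.747404 mL
Volume remaining = 41 − 1.747404 = 39.2526 mL
New rate:
Dose = 14 ng/kg/min × 11 kg = 154 ng/min
154 ng/min × 60 min/hr = 9240 ng/hr
Rate = 9240 ng/hr ÷ 7463.415 ng/mL = 1.238039 mL/hr
Time remaining = 39.2526 mL ÷ 1.238039 mL/hr = 31.70545 hr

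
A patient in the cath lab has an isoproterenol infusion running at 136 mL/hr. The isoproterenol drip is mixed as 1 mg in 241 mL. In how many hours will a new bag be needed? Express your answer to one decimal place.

Duration = 241 mL ÷ 136 mL/hr = 1.772059 hr

1.8 hours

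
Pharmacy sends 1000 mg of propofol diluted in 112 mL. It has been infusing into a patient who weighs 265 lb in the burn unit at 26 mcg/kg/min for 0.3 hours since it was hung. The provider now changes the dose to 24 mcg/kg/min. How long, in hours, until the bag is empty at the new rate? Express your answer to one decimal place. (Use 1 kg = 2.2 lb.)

Initial rate:
Weight = 265 lb ÷ 2.2 lb/kg = 120.4545 kg
Dose = 26 mcg/kg/min × 120.4545 kg = 3131.818 mcg/min
3131.818 mcg/min × 60 min/hr = 187909.1 mcg/hr
Concentration = 1000 mg ÷ 112 mL = 8.928571 mg/mL = 8928.571 mcg/mL
Rate = 187909.1 mcg/hr ÷ 8928.571 mcg/mL = 21.04582 mL/hr
Volume infused so far = 21.04582 mL/hr × 0.3 hr = 6.313745 mL
Volume remaining = 112 − 6.313745 = 105.6863 mL
New rate:
Dose = 24 mcg/kg/min × 120.4545 kg = 2890.909 mcg/min
2890.909 mcg/min × 60 min/hr = 173454.5 mcg/hr
Rate = 173454.5 mcg/hr ÷ 8928.571 mcg/mL = 19.42691 mL/hr
Time remaining = 105.6863 mL ÷ 19.42691 mL/hr = 5.440199 hr

5.4 hours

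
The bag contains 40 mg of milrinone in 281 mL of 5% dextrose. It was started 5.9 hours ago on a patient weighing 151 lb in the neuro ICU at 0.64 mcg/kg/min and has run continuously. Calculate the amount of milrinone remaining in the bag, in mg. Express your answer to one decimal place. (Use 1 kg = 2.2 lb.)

24.4 mg

Weight = 151 lb ÷ 2.2 lb/kg = 68.63636 kg
Dose = 0.64 mcg/kg/min × 68.63636 kg = 43.92727 mcg/min
43.92727 mcg/min × 60 min/hr = 2635.636 mcg/hr
Concentration = 40 mg ÷ 281 mL = 0.1423488 mg/mL = 142.3488 mcg/mL
Rate = 2635.636 mcg/hr ÷ 142.3488 mcg/mL = 18.51535 mL/hr
Volume infused = 18.51535 mL/hr × 5.9 hr = 109.2405 mL
Volume remaining = 281 − 109.2405 = 171.7595 mL
Drug remaining = 171.7595 mL × 142.3488 mcg/mL = 24449.75 mcg = 24.44975 mg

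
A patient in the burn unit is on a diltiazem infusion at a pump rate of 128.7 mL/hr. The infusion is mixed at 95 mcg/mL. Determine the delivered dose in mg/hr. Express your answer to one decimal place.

Concentration = 95 mcg/mL = 0.095 mg/mL
Drug rate = 128.7 mL/hr × 0.095 mg/mL = 12.2265 mg/hr

12.2 mg/hr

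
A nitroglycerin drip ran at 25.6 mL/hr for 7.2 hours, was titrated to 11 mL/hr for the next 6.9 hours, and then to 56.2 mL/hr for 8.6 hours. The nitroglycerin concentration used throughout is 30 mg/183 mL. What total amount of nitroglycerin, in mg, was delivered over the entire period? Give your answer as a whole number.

Concentration = 30 mg ÷ 183 mL = 0.1639344 mg/mL
Stage 1: 25.6 mL/hr × 7.2 hr = 184.32 mL → 184.32 mL × 0.1639344 mg/mL = 30.21639 mg
Stage 2: 11 mL/hr × 6.9 hr = 75.9 mL → 75.9 mL × 0.1639344 mg/mL = 12.44262 mg
Stage 3: 56.2 mL/hr × 8.6 hr = 483.32 mL → 483.32 mL × 0.1639344 mg/mL = 79.23279 mg
Total = 30.21639 + 12.44262 + 79.23279 = 121.8918 mg

122 mg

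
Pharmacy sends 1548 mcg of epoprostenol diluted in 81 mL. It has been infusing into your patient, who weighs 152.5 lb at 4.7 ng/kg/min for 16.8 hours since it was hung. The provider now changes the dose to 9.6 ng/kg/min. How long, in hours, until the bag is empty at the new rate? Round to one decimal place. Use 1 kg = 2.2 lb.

Initial rate:
Weight = 152.5 lb ÷ 2.2 lb/kg = 69.31818 kg
Dose = 4.7 ng/kg/min × 69.31818 kg = 325.7955 ng/min
325.7955 ng/min × 60 min/hr = 19547.73 ng/hr
Concentration = 1548 mcg ÷ 81 mL = 19.11111 mcg/mL = 19111.11 ng/mL
Rate = 19547.73 ng/hr ÷ 19111.11 ng/mL = 1.022846 mL/hr
Volume infused so far = 1.022846 mL/hr × 16.8 hr = 17.18382 mL
Volume remaining = 81 − 17.18382 = 63.81618 mL
New rate:
Dose = 9.6 ng/kg/min × 69.31818 kg = 665.4545 ng/min
665.4545 ng/min × 60 min/hr = 39927.27 ng/hr
Rate = 39927.27 ng/hr ÷ 19111.11 ng/mL = 2.089218 mL/hr
Time remaining = 63.81618 mL ÷ 2.089218 mL/hr = 30.54549 hr

30.5 hours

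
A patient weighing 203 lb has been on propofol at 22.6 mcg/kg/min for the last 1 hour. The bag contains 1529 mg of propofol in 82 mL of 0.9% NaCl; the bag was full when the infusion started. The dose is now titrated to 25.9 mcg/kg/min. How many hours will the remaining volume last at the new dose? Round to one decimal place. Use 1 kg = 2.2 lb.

9.8 hours

Initial rate:
Weight = 203 lb ÷ 2.2 lb/kg = 92.27273 kg
Dose = 22.6 mcg/kg/min × 92.27273 kg = 2085.364 mcg/min
2085.364 mcg/min × 60 min/hr = 125121.8 mcg/hr
Concentration = 1529 mg ÷ 82 mL = 18.64634 mg/mL = 18646.34 mcg/mL
Rate = 125121.8 mcg/hr ÷ 18646.34 mcg/mL = 6.710261 mL/hr
Volume infused so far = 6.710261 mL/hr × 1 hr = 6.710261 mL
Volume remaining = 82 − 6.710261 = 75.28974 mL
New rate:
Dose = 25.9 mcg/kg/min × 92.27273 kg = 2389.864 mcg/min
2389.864 mcg/min × 60 min/hr = 143391.8 mcg/hr
Rate = 143391.8 mcg/hr ÷ 18646.34 mcg/mL = 7.690078 mL/hr
Time remaining = 75.28974 mL ÷ 7.690078 mL/hr = 9.790504 hr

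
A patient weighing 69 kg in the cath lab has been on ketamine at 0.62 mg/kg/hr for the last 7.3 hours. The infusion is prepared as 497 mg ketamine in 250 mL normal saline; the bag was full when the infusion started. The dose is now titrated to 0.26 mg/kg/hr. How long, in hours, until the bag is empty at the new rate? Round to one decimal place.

Initial rate:
Dose = 0.62 mg/kg/hr × 69 kg = 42.78 mg/hr
Concentration = 497 mg ÷ 250 mL = 1.988 mg/mL
Rate = 42.78 mg/hr ÷ 1.988 mg/mL = 21.51911 mL/hr
Volume infused so far = 21.51911 mL/hr × 7.3 hr = 157.0895 mL
Volume remaining = 250 − 157.0895 = 92.91046 mL
New rate:
Dose = 0.26 mg/kg/hr × 69 kg = 17.94 mg/hr
Rate = 17.94 mg/hr ÷ 1.988 mg/mL = 9.024145 mL/hr
Time remaining = 92.91046 mL ÷ 9.024145 mL/hr = 10.29576 hr

10.3 hours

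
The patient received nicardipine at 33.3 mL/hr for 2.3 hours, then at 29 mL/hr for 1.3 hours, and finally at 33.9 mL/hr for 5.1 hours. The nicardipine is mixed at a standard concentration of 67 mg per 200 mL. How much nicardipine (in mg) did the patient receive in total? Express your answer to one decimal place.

96.2 mg

Concentration = 67 mg ÷ 200 mL = 0.335 mg/mL
Stage 1: 33.3 mL/hr × 2.3 hr = 76.59 mL → 76.59 mL × 0.335 mg/mL = 25.65765 mg
Stage 2: 29 mL/hr × 1.3 hr = 37.7 mL → 37.7 mL × 0.335 mg/mL = 12.6295 mg
Stage 3: 33.9 mL/hr × 5.1 hr = 172.89 mL → 172.89 mL × 0.335 mg/mL = 57.91815 mg
Total = 25.65765 + 12.6295 + 57.91815 = 96.2053 mg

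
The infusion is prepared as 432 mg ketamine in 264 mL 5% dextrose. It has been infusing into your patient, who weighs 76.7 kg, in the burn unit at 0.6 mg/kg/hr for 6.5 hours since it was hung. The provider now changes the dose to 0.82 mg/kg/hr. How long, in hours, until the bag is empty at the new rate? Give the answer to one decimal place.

2.1 hours

Initial rate:
Dose = 0.6 mg/kg/hr × 76.7 kg = 46.02 mg/hr
Concentration = 432 mg ÷ 264 mL = 1.636364 mg/mL
Rate = 46.02 mg/hr ÷ 1.636364 mg/mL = 28.12333 mL/hr
Volume infused so far = 28.12333 mL/hr × 6.5 hr = 182.8017 mL
Volume remaining = 264 − 182.8017 = 81.19833 mL
New rate:
Dose = 0.82 mg/kg/hr × 76.7 kg = 62.894 mg/hr
Rate = 62.894 mg/hr ÷ 1.636364 mg/mL = 38.43522 mL/hr
Time remaining = 81.19833 mL ÷ 38.43522 mL/hr = 2.112602 hr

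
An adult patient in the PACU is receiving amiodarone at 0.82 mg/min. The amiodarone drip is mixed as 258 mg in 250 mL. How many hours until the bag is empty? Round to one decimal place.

5.2 hours

0.82 mg/min × 60 min/hr = 49.2 mg/hr
Concentration = 258 mg ÷ 250 mL = 1.032 mg/mL
Rate = 49.2 mg/hr ÷ 1.032 mg/mL = 47.67442 mL/hr
Duration = 250 mL ÷ 47.67442 mL/hr = 5.243902 hr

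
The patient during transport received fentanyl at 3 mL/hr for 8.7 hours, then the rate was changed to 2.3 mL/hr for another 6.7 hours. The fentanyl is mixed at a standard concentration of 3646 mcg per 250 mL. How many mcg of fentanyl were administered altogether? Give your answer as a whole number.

605 mcg

Concentration = 3646 mcg ÷ 250 mL = 14.584 mcg/mL
Stage 1: 3 mL/hr × 8.7 hr = 26.1 mL → 26.1 mL × 14.584 mcg/mL = 380.6424 mcg
Stage 2: 2.3 mL/hr × 6.7 hr = 15.41 mL → 15.41 mL × 14.584 mcg/mL = 224.7394 mcg
Total = 380.6424 + 224.7394 = 605.3818 mcg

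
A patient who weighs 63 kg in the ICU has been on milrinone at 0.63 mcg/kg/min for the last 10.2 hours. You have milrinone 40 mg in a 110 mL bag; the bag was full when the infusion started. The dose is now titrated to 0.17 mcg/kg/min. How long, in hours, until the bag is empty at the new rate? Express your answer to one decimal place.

24.4 hours

Initial rate:
Dose = 0.63 mcg/kg/min × 63 kg = 39.69 mcg/min
39.69 mcg/min × 60 min/hr = 2381.4 mcg/hr
Concentration = 40 mg ÷ 110 mL = 0.3636364 mg/mL = 363.6364 mcg/mL
Rate = 2381.4 mcg/hr ÷ 363.6364 mcg/mL = 6.54885 mL/hr
Volume infused so far = 6.54885 mL/hr × 10.2 hr = 66.79827 mL
Volume remaining = 110 − 66.79827 = 43.20173 mL
New rate:
Dose = 0.17 mcg/kg/min × 63 kg = 10.71 mcg/min
10.71 mcg/min × 60 min/hr = 642.6 mcg/hr
Rate = 642.6 mcg/hr ÷ 363.6364 mcg/mL = 1.76715 mL/hr
Time remaining = 43.20173 mL ÷ 1.76715 mL/hr = 24.44712 hr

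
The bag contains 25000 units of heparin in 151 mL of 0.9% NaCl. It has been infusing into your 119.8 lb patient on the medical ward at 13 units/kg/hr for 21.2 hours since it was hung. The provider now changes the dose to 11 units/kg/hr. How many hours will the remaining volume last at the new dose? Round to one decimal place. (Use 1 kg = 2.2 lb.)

16.7 hours

Initial rate:
Weight = 119.8 lb ÷ 2.2 lb/kg = 54.45455 kg
Dose = 13 units/kg/hr × 54.45455 kg = 707.9091 units/hr
Concentration = 25000 units ÷ 151 mL = 165.5629 units/mL
Rate = 707.9091 units/hr ÷ 165.5629 units/mL = 4.275771 mL/hr
Volume infused so far = 4.275771 mL/hr × 21.2 hr = 90.64634 mL
Volume remaining = 151 − 90.64634 = 60.35366 mL
New rate:
Dose = 11 units/kg/hr × 54.45455 kg = 599 units/hr
Rate = 599 units/hr ÷ 165.5629 units/mL = 3.61796 mL/hr
Time remaining = 60.35366 mL ÷ 3.61796 mL/hr = 16.68168 hr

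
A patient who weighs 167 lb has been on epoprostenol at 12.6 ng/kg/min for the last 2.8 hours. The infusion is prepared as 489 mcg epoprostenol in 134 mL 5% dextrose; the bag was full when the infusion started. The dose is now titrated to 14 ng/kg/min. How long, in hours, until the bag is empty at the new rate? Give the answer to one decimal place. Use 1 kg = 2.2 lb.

5.1 hours

Initial rate:
Weight = 167 lb ÷ 2.2 lb/kg = 75.90909 kg
Dose = 12.6 ng/kg/min × 75.90909 kg = 956.4545 ng/min
956.4545 ng/min × 60 min/hr = 57387.27 ng/hr
Concentration = 489 mcg ÷ 134 mL = 3.649254 mcg/mL = 3649.254 ng/mL
Rate = 57387.27 ng/hr ÷ 3649.254 ng/mL = 15.72576 mL/hr
Volume infused so far = 15.72576 mL/hr × 2.8 hr = 44.03212 mL
Volume remaining = 134 − 44.03212 = 89.96788 mL
New rate:
Dose = 14 ng/kg/min × 75.90909 kg = 1062.727 ng/min
1062.727 ng/min × 60 min/hr = 63763.64 ng/hr
Rate = 63763.64 ng/hr ÷ 3649.254 ng/mL = 17.47306 mL/hr
Time remaining = 89.96788 mL ÷ 17.47306 mL/hr = 5.148948 hr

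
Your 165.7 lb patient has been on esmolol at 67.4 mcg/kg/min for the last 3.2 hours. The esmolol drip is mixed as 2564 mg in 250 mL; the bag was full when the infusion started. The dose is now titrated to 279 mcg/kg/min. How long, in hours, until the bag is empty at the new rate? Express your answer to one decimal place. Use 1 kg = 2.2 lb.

1.3 hours

Initial rate:
Weight = 165.7 lb ÷ 2.2 lb/kg = 75.31818 kg
Dose = 67.4 mcg/kg/min × 75.31818 kg = 5076.445 mcg/min
5076.445 mcg/min × 60 min/hr = 304586.7 mcg/hr
Concentration = 2564 mg ÷ 250 mL = 10.256 mg/mL = 10256 mcg/mL
Rate = 304586.7 mcg/hr ÷ 10256 mcg/mL = 29.69839 mL/hr
Volume infused so far = 29.69839 mL/hr × 3.2 hr = 95.03486 mL
Volume remaining = 250 − 95.03486 = 154.9651 mL
New rate:
Dose = 279 mcg/kg/min × 75.31818 kg = 21013.77 mcg/min
21013.77 mcg/min × 60 min/hr = 1260826 mcg/hr
Rate = 1260826 mcg/hr ÷ 10256 mcg/mL = 122.9355 mL/hr
Time remaining = 154.9651 mL ÷ 122.9355 mL/hr = 1.26054 hr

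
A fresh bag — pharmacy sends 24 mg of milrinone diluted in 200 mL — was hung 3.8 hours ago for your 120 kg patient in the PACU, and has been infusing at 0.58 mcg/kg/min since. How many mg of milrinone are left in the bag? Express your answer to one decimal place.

Dose = 0.58 mcg/kg/min × 120 kg = 69.6 mcg/min
69.6 mcg/min × 60 min/hr = 4176 mcg/hr
Concentration = 24 mg ÷ 200 mL = 0.12 mg/mL = 120 mcg/mL
Rate = 4176 mcg/hr ÷ 120 mcg/mL = 34.8 mL/hr
Volume infused = 34.8 mL/hr × 3.8 hr = 132.24 mL
Volume remaining = 200 − 132.24 = 67.76 mL
Drug remaining = 67.76 mL × 120 mcg/mL = 8131.2 mcg = 8.1312 mg

8.1 mg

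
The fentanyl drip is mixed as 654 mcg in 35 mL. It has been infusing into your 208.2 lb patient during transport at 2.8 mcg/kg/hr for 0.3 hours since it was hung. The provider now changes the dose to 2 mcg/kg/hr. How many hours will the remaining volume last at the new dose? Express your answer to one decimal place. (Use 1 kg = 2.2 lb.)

3.0 hours

Initial rate:
Weight = 208.2 lb ÷ 2.2 lb/kg = 94.63636 kg
Dose = 2.8 mcg/kg/hr × 94.63636 kg = 264.9818 mcg/hr
Concentration = 654 mcg ÷ 35 mL = 18.68571 mcg/mL
Rate = 264.9818 mcg/hr ÷ 18.68571 mcg/mL = 14.18098 mL/hr
Volume infused so far = 14.18098 mL/hr × 0.3 hr = 4.254295 mL
Volume remaining = 35 − 4.254295 = 30.7457 mL
New rate:
Dose = 2 mcg/kg/hr × 94.63636 kg = 189.2727 mcg/hr
Rate = 189.2727 mcg/hr ÷ 18.68571 mcg/mL = 10.12927 mL/hr
Time remaining = 30.7457 mL ÷ 10.12927 mL/hr = 3.035331 hr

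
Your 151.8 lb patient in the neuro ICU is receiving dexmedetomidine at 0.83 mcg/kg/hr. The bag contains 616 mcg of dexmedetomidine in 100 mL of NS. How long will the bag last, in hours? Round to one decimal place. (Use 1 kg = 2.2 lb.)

Weight = 151.8 lb ÷ 2.2 lb/kg = 69 kg
Dose = 0.83 mcg/kg/hr × 69 kg = 57.27 mcg/hr
Concentration = 616 mcg ÷ 100 mL = 6.16 mcg/mL
Rate = 57.27 mcg/hr ÷ 6.16 mcg/mL = 9.297078 mL/hr
Duration = 100 mL ÷ 9.297078 mL/hr = 10.75607 hr

10.8 hours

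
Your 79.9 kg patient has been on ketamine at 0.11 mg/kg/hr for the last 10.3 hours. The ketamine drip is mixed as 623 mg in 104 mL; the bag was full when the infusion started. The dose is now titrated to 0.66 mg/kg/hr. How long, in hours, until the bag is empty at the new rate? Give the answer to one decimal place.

10.1 hours

Initial rate:
Dose = 0.11 mg/kg/hr × 79.9 kg = 8.789 mg/hr
Concentration = 623 mg ÷ 104 mL = 5.990385 mg/mL
Rate = 8.789 mg/hr ÷ 5.990385 mg/mL = 1.467185 mL/hr
Volume infused so far = 1.467185 mL/hr × 10.3 hr = 15.112 mL
Volume remaining = 104 − 15.112 = 88.888 mL
New rate:
Dose = 0.66 mg/kg/hr × 79.9 kg = 52.734 mg/hr
Rate = 52.734 mg/hr ÷ 5.990385 mg/mL = 8.803108 mL/hr
Time remaining = 88.888 mL ÷ 8.803108 mL/hr = 10.09734 hr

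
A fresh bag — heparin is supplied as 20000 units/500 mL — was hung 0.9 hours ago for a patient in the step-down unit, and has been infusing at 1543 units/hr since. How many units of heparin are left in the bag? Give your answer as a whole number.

Concentration = 20000 units ÷ 500 mL = 40 units/mL
Rate = 1543 units/hr ÷ 40 units/mL = 38.575 mL/hr
Volume infused = 38.575 mL/hr × 0.9 hr = 34.7175 mL
Volume remaining = 500 − 34.7175 = 465.2825 mL
Drug remaining = 465.2825 mL × 40 units/mL = 18611.3 units

18611 units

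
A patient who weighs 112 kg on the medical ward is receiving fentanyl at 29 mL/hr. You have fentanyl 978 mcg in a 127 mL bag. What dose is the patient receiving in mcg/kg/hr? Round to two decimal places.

Concentration = 978 mcg ÷ 127 mL = 7.700787 mcg/mL
Drug rate = 29 mL/hr × 7.700787 mcg/mL = 223.3228 mcg/hr
223.3228 mcg/hr ÷ 112 kg = 1.993954 mcg/kg/hr

1.99 mcg/kg/hr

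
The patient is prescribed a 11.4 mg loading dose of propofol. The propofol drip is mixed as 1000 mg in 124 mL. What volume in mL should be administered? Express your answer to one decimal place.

1.4 mL

Concentration = 1000 mg ÷ 124 mL = 8.064516 mg/mL
Volume = 11.4 mg ÷ 8.064516 mg/mL = 1.4136 mL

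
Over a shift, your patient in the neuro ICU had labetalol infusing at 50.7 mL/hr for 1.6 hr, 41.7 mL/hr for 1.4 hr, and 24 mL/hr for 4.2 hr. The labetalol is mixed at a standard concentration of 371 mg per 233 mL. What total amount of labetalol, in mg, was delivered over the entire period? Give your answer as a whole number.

383 mg

Concentration = 371 mg ÷ 233 mL = 1.592275 mg/mL
Stage 1: 50.7 mL/hr × 1.6 hr = 81.12 mL → 81.12 mL × 1.592275 mg/mL = 129.1653 mg
Stage 2: 41.7 mL/hr × 1.4 hr = 58.38 mL → 58.38 mL × 1.592275 mg/mL = 92.957 mg
Stage 3: 24 mL/hr × 4.2 hr = 100.8 mL → 100.8 mL × 1.592275 mg/mL = 160.5013 mg
Total = 129.1653 + 92.957 + 160.5013 = 382.6236 mg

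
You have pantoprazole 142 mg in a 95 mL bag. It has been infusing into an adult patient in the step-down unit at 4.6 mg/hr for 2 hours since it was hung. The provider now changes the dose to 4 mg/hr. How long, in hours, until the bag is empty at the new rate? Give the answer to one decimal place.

Initial rate:
Concentration = 142 mg ÷ 95 mL = 1.494737 mg/mL
Rate = 4.6 mg/hr ÷ 1.494737 mg/mL = 3.077465 mL/hr
Volume infused so far = 3.077465 mL/hr × 2 hr = 6.15493 mL
Volume remaining = 95 − 6.15493 = 88.84507 mL
New rate:
Rate = 4 mg/hr ÷ 1.494737 mg/mL = 2.676056 mL/hr
Time remaining = 88.84507 mL ÷ 2.676056 mL/hr = 33.2 hr

33.2 hours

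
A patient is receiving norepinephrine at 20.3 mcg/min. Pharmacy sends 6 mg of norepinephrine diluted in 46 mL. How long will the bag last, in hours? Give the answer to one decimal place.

4.9 hours

20.3 mcg/min × 60 min/hr = 1218 mcg/hr
Concentration = 6 mg ÷ 46 mL = 0.1304348 mg/mL = 130.4348 mcg/mL
Rate = 1218 mcg/hr ÷ 130.4348 mcg/mL = 9.338 mL/hr
Duration = 46 mL ÷ 9.338 mL/hr = 4.926108 hr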